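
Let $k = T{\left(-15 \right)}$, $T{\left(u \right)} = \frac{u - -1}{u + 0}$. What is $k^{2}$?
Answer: $\frac{196}{225} \approx 0.87111$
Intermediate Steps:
$T{\left(u \right)} = \frac{1 + u}{u}$ ($T{\left(u \right)} = \frac{u + 1}{u} = \frac{1 + u}{u}$)
$k = \frac{14}{15}$ ($k = \frac{1 - 15}{-15} = \left(- \frac{1}{15}\right) \left(-14\right) = \frac{14}{15} \approx 0.93333$)
$k^{2} = \left(\frac{14}{15}\right)^{2} = \frac{196}{225}$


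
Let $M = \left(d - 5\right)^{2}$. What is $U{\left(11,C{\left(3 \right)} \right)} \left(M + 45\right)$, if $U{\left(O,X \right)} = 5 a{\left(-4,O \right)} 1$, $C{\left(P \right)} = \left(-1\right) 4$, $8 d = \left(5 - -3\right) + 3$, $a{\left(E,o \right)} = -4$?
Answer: $- \frac{18605}{16} \approx -1162.8$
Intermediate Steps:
$d = \frac{11}{8}$ ($d = \frac{\left(5 - -3\right) + 3}{8} = \frac{\left(5 + 3\right) + 3}{8} = \frac{8 + 3}{8} = \frac{1}{8} \cdot 11 = \frac{11}{8} \approx 1.375$)
$C{\left(P \right)} = -4$
$M = \frac{841}{64}$ ($M = \left(\frac{11}{8} - 5\right)^{2} = \left(- \frac{29}{8}\right)^{2} = \frac{841}{64} \approx 13.141$)
$U{\left(O,X \right)} = -20$ ($U{\left(O,X \right)} = 5 \left(-4\right) 1 = \left(-20\right) 1 = -20$)
$U{\left(11,C{\left(3 \right)} \right)} \left(M + 45\right) = - 20 \left(\frac{841}{64} + 45\right) = \left(-20\right) \frac{3721}{64} = - \frac{18605}{16}$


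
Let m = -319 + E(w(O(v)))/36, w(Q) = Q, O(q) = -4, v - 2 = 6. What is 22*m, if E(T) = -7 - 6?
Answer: -126467/18 ≈ -7025.9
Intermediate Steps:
v = 8 (v = 2 + 6 = 8)
E(T) = -13
m = -11497/36 (m = -319 - 13/36 = -11497/36 ≈ -319.36)
22*m = 22*(-11497/36) = -126467/18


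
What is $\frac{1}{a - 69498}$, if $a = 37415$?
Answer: $- \frac{1}{32083} \approx -3.1169 \cdot 10^{-5}$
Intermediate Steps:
$\frac{1}{a - 69498} = \frac{1}{37415 - 69498} = \frac{1}{-32083} = - \frac{1}{32083}$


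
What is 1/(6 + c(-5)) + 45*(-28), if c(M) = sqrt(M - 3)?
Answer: (-2520*sqrt(2) + 7559*I)/(2*(sqrt(2) - 3*I)) ≈ -1259.9 - 0.064283*I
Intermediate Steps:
c(M) = sqrt(-3 + M)
1/(6 + c(-5)) + 45*(-28) = 1/(6 + sqrt(-3 - 5)) + 45*(-28) = 1/(6 + sqrt(-8)) - 1260 = 1/(6 + 2*I*sqrt(2)) - 1260 = -1260 + 1/(6 + 2*I*sqrt(2))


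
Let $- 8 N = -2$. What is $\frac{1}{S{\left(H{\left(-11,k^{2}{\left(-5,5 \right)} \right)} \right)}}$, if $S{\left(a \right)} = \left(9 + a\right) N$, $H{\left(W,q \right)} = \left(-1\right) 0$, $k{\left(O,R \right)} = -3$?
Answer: $\frac{4}{9} \approx 0.44444$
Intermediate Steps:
$N = \frac{1}{4}$ ($N = \left(- \frac{1}{8}\right) \left(-2\right) = \frac{1}{4} \approx 0.25$)
$H{\left(W,q \right)} = 0$
$S{\left(a \right)} = \frac{9}{4} + \frac{a}{4}$ ($S{\left(a \right)} = \left(9 + a\right) \frac{1}{4} = \frac{9}{4} + \frac{a}{4}$)
$\frac{1}{S{\left(H{\left(-11,k^{2}{\left(-5,5 \right)} \right)} \right)}} = \frac{1}{\frac{9}{4} + \frac{1}{4} \cdot 0} = \frac{1}{\frac{9}{4} + 0} = \frac{1}{\frac{9}{4}} = \frac{4}{9}$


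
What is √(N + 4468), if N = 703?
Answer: √5171 ≈ 71.910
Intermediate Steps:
√(N + 4468) = √(703 + 4468) = √5171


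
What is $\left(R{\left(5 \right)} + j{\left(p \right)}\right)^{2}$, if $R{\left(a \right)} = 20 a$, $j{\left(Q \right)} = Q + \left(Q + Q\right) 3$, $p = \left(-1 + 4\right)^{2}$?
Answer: $26569$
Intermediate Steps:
$p = 9$ ($p = 3^{2} = 9$)
$j{\left(Q \right)} = 7 Q$ ($j{\left(Q \right)} = Q + 2 Q 3 = Q + 6 Q = 7 Q$)
$\left(R{\left(5 \right)} + j{\left(p \right)}\right)^{2} = \left(20 \cdot 5 + 7 \cdot 9\right)^{2} = \left(100 + 63\right)^{2} = 163^{2} = 26569$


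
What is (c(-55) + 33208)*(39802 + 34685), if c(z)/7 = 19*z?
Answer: 1928691891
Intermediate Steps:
c(z) = 133*z (c(z) = 7*(19*z) = 133*z)
(c(-55) + 33208)*(39802 + 34685) = (133*(-55) + 33208)*(39802 + 34685) = (-7315 + 33208)*74487 = 25893*74487 = 1928691891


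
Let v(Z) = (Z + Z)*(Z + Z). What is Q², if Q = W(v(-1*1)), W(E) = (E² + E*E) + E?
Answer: 1296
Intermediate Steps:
v(Z) = 4*Z² (v(Z) = (2*Z)*(2*Z) = 4*Z²)
W(E) = E + 2*E² (W(E) = (E² + E²) + E = 2*E² + E = E + 2*E²)
Q = 36 (Q = (4*(-1*1)²)*(1 + 2*(4*(-1*1)²)) = (4*(-1)²)*(1 + 2*(4*(-1)²)) = (4*1)*(1 + 2*(4*1)) = 4*(1 + 2*4) = 4*(1 + 8) = 4*9 = 36)
Q² = 36² = 1296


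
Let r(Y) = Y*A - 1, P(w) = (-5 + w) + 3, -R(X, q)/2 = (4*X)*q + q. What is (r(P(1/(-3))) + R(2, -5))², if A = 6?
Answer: 5625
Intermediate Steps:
R(X, q) = -2*q - 8*X*q (R(X, q) = -2*((4*X)*q + q) = -2*(4*X*q + q) = -2*(q + 4*X*q) = -2*q - 8*X*q)
P(w) = -2 + w
r(Y) = -1 + 6*Y (r(Y) = Y*6 - 1 = 6*Y - 1 = -1 + 6*Y)
(r(P(1/(-3))) + R(2, -5))² = ((-1 + 6*(-2 + 1/(-3))) - 2*(-5)*(1 + 4*2))² = ((-1 + 6*(-2 - ⅓)) - 2*(-5)*(1 + 8))² = ((-1 + 6*(-7/3)) - 2*(-5)*9)² = ((-1 - 14) + 90)² = (-15 + 90)² = 75² = 5625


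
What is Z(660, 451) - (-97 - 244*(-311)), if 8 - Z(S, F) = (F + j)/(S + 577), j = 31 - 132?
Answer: -93738973/1237 ≈ -75779.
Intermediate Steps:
j = -101
Z(S, F) = 8 - (-101 + F)/(577 + S) (Z(S, F) = 8 - (F - 101)/(S + 577) = 8 - (-101 + F)/(577 + S))
Z(660, 451) - (-97 - 244*(-311)) = (4717 - 1*451 + 8*660)/(577 + 660) - (-97 - 244*(-311)) = (4717 - 451 + 5280)/1237 - (-97 + 75884) = (1/1237)*9546 - 1*75787 = 9546/1237 - 75787 = -93738973/1237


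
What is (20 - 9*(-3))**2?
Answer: 2209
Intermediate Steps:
(20 - 9*(-3))**2 = (20 + 27)**2 = 47**2 = 2209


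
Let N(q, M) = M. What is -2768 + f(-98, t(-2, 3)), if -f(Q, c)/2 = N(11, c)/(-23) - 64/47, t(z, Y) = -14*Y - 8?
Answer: -2993964/1081 ≈ -2769.6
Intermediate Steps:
t(z, Y) = -8 - 14*Y
f(Q, c) = 128/47 + 2*c/23 (f(Q, c) = -2*(c/(-23) - 64/47) = -2*(c*(-1/23) - 64*1/47) = -2*(-c/23 - 64/47) = -2*(-64/47 - c/23) = 128/47 + 2*c/23)
-2768 + f(-98, t(-2, 3)) = -2768 + (128/47 + 2*(-8 - 14*3)/23) = -2768 + (128/47 + 2*(-8 - 42)/23) = -2768 + (128/47 + (2/23)*(-50)) = -2768 + (128/47 - 100/23) = -2768 - 1756/1081 = -2993964/1081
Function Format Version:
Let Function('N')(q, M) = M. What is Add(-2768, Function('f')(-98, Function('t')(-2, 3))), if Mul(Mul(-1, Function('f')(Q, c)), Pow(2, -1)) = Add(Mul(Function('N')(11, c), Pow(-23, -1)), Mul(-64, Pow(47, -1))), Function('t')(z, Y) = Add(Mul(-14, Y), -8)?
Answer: Rational(-2993964, 1081) ≈ -2769.6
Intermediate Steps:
Function('t')(z, Y) = Add(-8, Mul(-14, Y))
Function('f')(Q, c) = Add(Rational(128, 47), Mul(Rational(2, 23), c)) (Function('f')(Q, c) = Mul(-2, Add(Mul(c, Pow(-23, -1)), Mul(-64, Pow(47, -1)))) = Mul(-2, Add(Mul(c, Rational(-1, 23)), Mul(-64, Rational(1, 47)))) = Mul(-2, Add(Mul(Rational(-1, 23), c), Rational(-64, 47))) = Mul(-2, Add(Rational(-64, 47), Mul(Rational(-1, 23), c))) = Add(Rational(128, 47), Mul(Rational(2, 23), c)))
Add(-2768, Function('f')(-98, Function('t')(-2, 3))) = Add(-2768, Add(Rational(128, 47), Mul(Rational(2, 23), Add(-8, Mul(-14, 3))))) = Add(-2768, Add(Rational(128, 47), Mul(Rational(2, 23), Add(-8, -42)))) = Add(-2768, Add(Rational(128, 47), Mul(Rational(2, 23), -50))) = Add(-2768, Add(Rational(128, 47), Rational(-100, 23))) = Add(-2768, Rational(-1756, 1081)) = Rational(-2993964, 1081)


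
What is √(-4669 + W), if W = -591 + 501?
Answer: I*√4759 ≈ 68.985*I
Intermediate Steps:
W = -90
√(-4669 + W) = √(-4669 - 90) = √(-4759) = I*√4759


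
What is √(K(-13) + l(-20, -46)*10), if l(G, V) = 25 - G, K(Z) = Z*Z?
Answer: √619 ≈ 24.880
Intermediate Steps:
K(Z) = Z²
√(K(-13) + l(-20, -46)*10) = √((-13)² + (25 - 1*(-20))*10) = √(169 + (25 + 20)*10) = √(169 + 45*10) = √(169 + 450) = √619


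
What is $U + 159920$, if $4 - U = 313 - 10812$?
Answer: $170423$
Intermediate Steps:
$U = 10503$ ($U = 4 - \left(313 - 10812\right) = 4 - -10499 = 4 + 10499 = 10503$)
$U + 159920 = 10503 + 159920 = 170423$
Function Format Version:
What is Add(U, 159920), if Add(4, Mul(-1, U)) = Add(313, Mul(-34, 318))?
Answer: 170423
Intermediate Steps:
U = 10503 (U = Add(4, Mul(-1, Add(313, Mul(-34, 318)))) = Add(4, Mul(-1, Add(313, -10812))) = Add(4, Mul(-1, -10499)) = Add(4, 10499) = 10503)
Add(U, 159920) = Add(10503, 159920) = 170423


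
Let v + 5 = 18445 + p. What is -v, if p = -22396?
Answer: 3956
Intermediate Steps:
v = -3956 (v = -5 + (18445 - 22396) = -5 - 3951 = -3956)
-v = -1*(-3956) = 3956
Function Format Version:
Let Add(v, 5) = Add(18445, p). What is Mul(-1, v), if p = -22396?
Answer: 3956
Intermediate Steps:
v = -3956 (v = Add(-5, Add(18445, -22396)) = Add(-5, -3951) = -3956)
Mul(-1, v) = Mul(-1, -3956) = 3956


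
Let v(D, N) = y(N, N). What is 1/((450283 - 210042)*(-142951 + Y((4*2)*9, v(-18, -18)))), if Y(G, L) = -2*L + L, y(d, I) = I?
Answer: -1/34338366853 ≈ -2.9122e-11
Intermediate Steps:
v(D, N) = N
Y(G, L) = -L
1/((450283 - 210042)*(-142951 + Y((4*2)*9, v(-18, -18)))) = 1/((450283 - 210042)*(-142951 - 1*(-18))) = 1/(240241*(-142951 + 18)) = 1/(240241*(-142933)) = 1/(-34338366853) = -1/34338366853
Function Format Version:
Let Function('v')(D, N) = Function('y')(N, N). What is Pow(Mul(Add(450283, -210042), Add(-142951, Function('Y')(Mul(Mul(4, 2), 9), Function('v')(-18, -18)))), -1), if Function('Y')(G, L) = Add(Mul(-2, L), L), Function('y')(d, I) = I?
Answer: Rational(-1, 34338366853) ≈ -2.9122e-11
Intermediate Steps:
Function('v')(D, N) = N
Function('Y')(G, L) = Mul(-1, L)
Pow(Mul(Add(450283, -210042), Add(-142951, Function('Y')(Mul(Mul(4, 2), 9), Function('v')(-18, -18)))), -1) = Pow(Mul(Add(450283, -210042), Add(-142951, Mul(-1, -18))), -1) = Pow(Mul(240241, Add(-142951, 18)), -1) = Pow(Mul(240241, -142933), -1) = Pow(-34338366853, -1) = Rational(-1, 34338366853)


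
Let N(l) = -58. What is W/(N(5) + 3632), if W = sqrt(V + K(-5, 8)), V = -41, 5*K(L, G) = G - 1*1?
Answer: 3*I*sqrt(110)/17870 ≈ 0.0017607*I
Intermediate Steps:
K(L, G) = -1/5 + G/5 (K(L, G) = (G - 1*1)/5 = (G - 1)/5 = (-1 + G)/5 = -1/5 + G/5)
W = 3*I*sqrt(110)/5 (W = sqrt(-41 + (-1/5 + (1/5)*8)) = sqrt(-41 + (-1/5 + 8/5)) = sqrt(-41 + 7/5) = sqrt(-198/5) = 3*I*sqrt(110)/5 ≈ 6.2929*I)
W/(N(5) + 3632) = (3*I*sqrt(110)/5)/(-58 + 3632) = (3*I*sqrt(110)/5)/3574 = (3*I*sqrt(110)/5)*(1/3574) = 3*I*sqrt(110)/17870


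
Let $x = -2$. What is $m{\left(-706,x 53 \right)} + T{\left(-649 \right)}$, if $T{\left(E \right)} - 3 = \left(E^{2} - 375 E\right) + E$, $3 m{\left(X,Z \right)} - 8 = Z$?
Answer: $\frac{1991692}{3} \approx 6.639 \cdot 10^{5}$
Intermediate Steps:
$m{\left(X,Z \right)} = \frac{8}{3} + \frac{Z}{3}$
$T{\left(E \right)} = 3 + E^{2} - 374 E$ ($T{\left(E \right)} = 3 + \left(\left(E^{2} - 375 E\right) + E\right) = 3 + \left(E^{2} - 374 E\right) = 3 + E^{2} - 374 E$)
$m{\left(-706,x 53 \right)} + T{\left(-649 \right)} = \left(\frac{8}{3} + \frac{\left(-2\right) 53}{3}\right) + \left(3 + \left(-649\right)^{2} - -242726\right) = \left(\frac{8}{3} + \frac{1}{3} \left(-106\right)\right) + \left(3 + 421201 + 242726\right) = \left(\frac{8}{3} - \frac{106}{3}\right) + 663930 = - \frac{98}{3} + 663930 = \frac{1991692}{3}$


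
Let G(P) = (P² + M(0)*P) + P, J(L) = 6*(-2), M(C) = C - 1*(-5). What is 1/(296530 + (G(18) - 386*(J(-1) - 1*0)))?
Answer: 1/301594 ≈ 3.3157e-6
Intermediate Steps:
M(C) = 5 + C (M(C) = C + 5 = 5 + C)
J(L) = -12
G(P) = P² + 6*P (G(P) = (P² + (5 + 0)*P) + P = (P² + 5*P) + P = P² + 6*P)
1/(296530 + (G(18) - 386*(J(-1) - 1*0))) = 1/(296530 + (18*(6 + 18) - 386*(-12 - 1*0))) = 1/(296530 + (18*24 - 386*(-12 + 0))) = 1/(296530 + (432 - 386*(-12))) = 1/(296530 + (432 + 4632)) = 1/(296530 + 5064) = 1/301594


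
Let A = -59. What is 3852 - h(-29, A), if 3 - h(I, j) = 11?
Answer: 3860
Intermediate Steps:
h(I, j) = -8 (h(I, j) = 3 - 1*11 = 3 - 11 = -8)
3852 - h(-29, A) = 3852 - 1*(-8) = 3852 + 8 = 3860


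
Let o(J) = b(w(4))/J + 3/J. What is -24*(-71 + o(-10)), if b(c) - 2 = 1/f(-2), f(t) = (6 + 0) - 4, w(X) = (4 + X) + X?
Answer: 8586/5 ≈ 1717.2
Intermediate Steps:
w(X) = 4 + 2*X
f(t) = 2 (f(t) = 6 - 4 = 2)
b(c) = 5/2 (b(c) = 2 + 1/2 = 2 + ½ = 5/2)
o(J) = 11/(2*J) (o(J) = 5/(2*J) + 3/J = 11/(2*J))
-24*(-71 + o(-10)) = -24*(-71 + (11/2)/(-10)) = -24*(-71 + (11/2)*(-⅒)) = -24*(-71 - 11/20) = -24*(-1431/20) = 8586/5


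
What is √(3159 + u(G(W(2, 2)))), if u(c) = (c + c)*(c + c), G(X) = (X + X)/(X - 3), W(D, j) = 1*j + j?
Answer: √3415 ≈ 58.438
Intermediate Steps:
W(D, j) = 2*j (W(D, j) = j + j = 2*j)
G(X) = 2*X/(-3 + X) (G(X) = (2*X)/(-3 + X) = 2*X/(-3 + X))
u(c) = 4*c² (u(c) = (2*c)*(2*c) = 4*c²)
√(3159 + u(G(W(2, 2)))) = √(3159 + 4*(2*(2*2)/(-3 + 2*2))²) = √(3159 + 4*(2*4/(-3 + 4))²) = √(3159 + 4*(2*4/1)²) = √(3159 + 4*(2*4*1)²) = √(3159 + 4*8²) = √(3159 + 4*64) = √(3159 + 256) = √3415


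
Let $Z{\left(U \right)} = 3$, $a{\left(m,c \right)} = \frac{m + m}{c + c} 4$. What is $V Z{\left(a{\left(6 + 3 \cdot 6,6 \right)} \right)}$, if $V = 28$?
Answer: $84$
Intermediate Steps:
$a{\left(m,c \right)} = \frac{4 m}{c}$ ($a{\left(m,c \right)} = \frac{2 m}{2 c} 4 = 2 m \frac{1}{2 c} 4 = \frac{m}{c} 4 = \frac{4 m}{c}$)
$V Z{\left(a{\left(6 + 3 \cdot 6,6 \right)} \right)} = 28 \cdot 3 = 84$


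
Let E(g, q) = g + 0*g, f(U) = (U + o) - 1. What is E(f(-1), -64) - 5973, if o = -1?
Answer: -5976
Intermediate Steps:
f(U) = -2 + U (f(U) = (U - 1) - 1 = (-1 + U) - 1 = -2 + U)
E(g, q) = g (E(g, q) = g + 0 = g)
E(f(-1), -64) - 5973 = (-2 - 1) - 5973 = -3 - 5973 = -5976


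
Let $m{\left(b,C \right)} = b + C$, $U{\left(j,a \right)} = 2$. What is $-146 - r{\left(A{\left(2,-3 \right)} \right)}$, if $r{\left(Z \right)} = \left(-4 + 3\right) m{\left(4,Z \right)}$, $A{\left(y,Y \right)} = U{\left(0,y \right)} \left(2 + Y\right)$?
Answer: $-144$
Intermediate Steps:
$m{\left(b,C \right)} = C + b$
$A{\left(y,Y \right)} = 4 + 2 Y$ ($A{\left(y,Y \right)} = 2 \left(2 + Y\right) = 4 + 2 Y$)
$r{\left(Z \right)} = -4 - Z$ ($r{\left(Z \right)} = \left(-4 + 3\right) \left(Z + 4\right) = - (4 + Z) = -4 - Z$)
$-146 - r{\left(A{\left(2,-3 \right)} \right)} = -146 - \left(-4 - \left(4 + 2 \left(-3\right)\right)\right) = -146 - \left(-4 - \left(4 - 6\right)\right) = -146 - \left(-4 - -2\right) = -146 - \left(-4 + 2\right) = -146 - -2 = -146 + 2 = -144$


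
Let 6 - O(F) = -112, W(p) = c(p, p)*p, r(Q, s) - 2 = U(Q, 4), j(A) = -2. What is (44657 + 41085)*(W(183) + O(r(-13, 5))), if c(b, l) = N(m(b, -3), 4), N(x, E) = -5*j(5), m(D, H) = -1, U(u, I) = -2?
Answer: 167025416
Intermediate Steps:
r(Q, s) = 0 (r(Q, s) = 2 - 2 = 0)
N(x, E) = 10 (N(x, E) = -5*(-2) = 10)
c(b, l) = 10
W(p) = 10*p
O(F) = 118 (O(F) = 6 - 1*(-112) = 6 + 112 = 118)
(44657 + 41085)*(W(183) + O(r(-13, 5))) = (44657 + 41085)*(10*183 + 118) = 85742*(1830 + 118) = 85742*1948 = 167025416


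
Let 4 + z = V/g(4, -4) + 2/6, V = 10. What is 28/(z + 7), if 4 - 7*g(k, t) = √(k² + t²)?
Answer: 2856/2965 - 3528*√2/2965 ≈ -0.71951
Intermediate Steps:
g(k, t) = 4/7 - √(k² + t²)/7
z = -11/3 + 10/(4/7 - 4*√2/7) (z = -4 + (10/(4/7 - √(4² + (-4)²)/7) + 2/6) = -4 + (10/(4/7 - √(16 + 16)/7) + 2*(⅙)) = -4 + (10/(4/7 - 4*√2/7) + ⅓) = -4 + (⅓ + 10/(4/7 - 4*√2/7)) = -11/3 + 10/(4/7 - 4*√2/7) ≈ -45.915)
28/(z + 7) = 28/((-127/6 - 35*√2/2) + 7) = 28/(-85/6 - 35*√2/2)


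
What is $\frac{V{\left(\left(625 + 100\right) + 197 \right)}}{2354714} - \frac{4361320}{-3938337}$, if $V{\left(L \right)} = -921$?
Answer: $\frac{10266034054103}{9273657270618} \approx 1.107$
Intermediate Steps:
$\frac{V{\left(\left(625 + 100\right) + 197 \right)}}{2354714} - \frac{4361320}{-3938337} = - \frac{921}{2354714} - \frac{4361320}{-3938337} = \left(-921\right) \frac{1}{2354714} - - \frac{4361320}{3938337} = - \frac{921}{2354714} + \frac{4361320}{3938337} = \frac{10266034054103}{9273657270618}$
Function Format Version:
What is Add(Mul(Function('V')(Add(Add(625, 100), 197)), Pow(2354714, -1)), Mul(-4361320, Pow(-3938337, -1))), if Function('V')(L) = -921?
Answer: Rational(10266034054103, 9273657270618) ≈ 1.1070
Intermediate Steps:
Add(Mul(Function('V')(Add(Add(625, 100), 197)), Pow(2354714, -1)), Mul(-4361320, Pow(-3938337, -1))) = Add(Mul(-921, Pow(2354714, -1)), Mul(-4361320, Pow(-3938337, -1))) = Add(Mul(-921, Rational(1, 2354714)), Mul(-4361320, Rational(-1, 3938337))) = Add(Rational(-921, 2354714), Rational(4361320, 3938337)) = Rational(10266034054103, 9273657270618)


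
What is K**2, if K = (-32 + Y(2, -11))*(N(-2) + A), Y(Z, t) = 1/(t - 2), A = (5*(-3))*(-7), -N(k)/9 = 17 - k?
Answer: 757460484/169 ≈ 4.4820e+6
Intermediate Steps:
N(k) = -153 + 9*k (N(k) = -9*(17 - k) = -153 + 9*k)
A = 105 (A = -15*(-7) = 105)
Y(Z, t) = 1/(-2 + t)
K = 27522/13 (K = (-32 + 1/(-2 - 11))*((-153 + 9*(-2)) + 105) = (-32 + 1/(-13))*((-153 - 18) + 105) = (-32 - 1/13)*(-171 + 105) = -417/13*(-66) = 27522/13 ≈ 2117.1)
K**2 = (27522/13)**2 = 757460484/169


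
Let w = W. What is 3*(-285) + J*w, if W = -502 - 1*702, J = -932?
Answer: 1121273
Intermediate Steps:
W = -1204 (W = -502 - 702 = -1204)
w = -1204
3*(-285) + J*w = 3*(-285) - 932*(-1204) = -855 + 1122128 = 1121273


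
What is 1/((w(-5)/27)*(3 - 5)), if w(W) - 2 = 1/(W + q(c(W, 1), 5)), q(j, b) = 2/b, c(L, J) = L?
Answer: -621/82 ≈ -7.5732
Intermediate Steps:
w(W) = 2 + 1/(⅖ + W) (w(W) = 2 + 1/(W + 2/5) = 2 + 1/(W + 2*(⅕)) = 2 + 1/(W + ⅖) = 2 + 1/(⅖ + W))
1/((w(-5)/27)*(3 - 5)) = 1/((((9 + 10*(-5))/(2 + 5*(-5)))/27)*(3 - 5)) = 1/((((9 - 50)/(2 - 25))/27)*(-2)) = 1/(((-41/(-23))/27)*(-2)) = 1/(((-1/23*(-41))/27)*(-2)) = 1/(((1/27)*(41/23))*(-2)) = 1/((41/621)*(-2)) = 1/(-82/621) = -621/82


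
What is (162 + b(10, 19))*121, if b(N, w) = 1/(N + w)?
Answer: 568579/29 ≈ 19606.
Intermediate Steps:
(162 + b(10, 19))*121 = (162 + 1/(10 + 19))*121 = (162 + 1/29)*121 = (4699/29)*121 = 568579/29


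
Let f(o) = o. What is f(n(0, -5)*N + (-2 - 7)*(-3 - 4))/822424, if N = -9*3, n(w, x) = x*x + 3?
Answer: -693/822424 ≈ -0.00084263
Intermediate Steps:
n(w, x) = 3 + x² (n(w, x) = x² + 3 = 3 + x²)
N = -27
f(n(0, -5)*N + (-2 - 7)*(-3 - 4))/822424 = ((3 + (-5)²)*(-27) + (-2 - 7)*(-3 - 4))/822424 = ((3 + 25)*(-27) - 9*(-7))*(1/822424) = (28*(-27) + 63)*(1/822424) = (-756 + 63)*(1/822424) = -693*1/822424 = -693/822424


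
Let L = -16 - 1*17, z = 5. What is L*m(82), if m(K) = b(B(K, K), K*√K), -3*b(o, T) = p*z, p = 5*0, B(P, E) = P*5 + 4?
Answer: 0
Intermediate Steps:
B(P, E) = 4 + 5*P (B(P, E) = 5*P + 4 = 4 + 5*P)
p = 0
b(o, T) = 0 (b(o, T) = -0*5 = -⅓*0 = 0)
L = -33 (L = -16 - 17 = -33)
m(K) = 0
L*m(82) = -33*0 = 0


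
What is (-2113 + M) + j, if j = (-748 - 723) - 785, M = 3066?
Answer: -1303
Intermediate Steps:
j = -2256 (j = -1471 - 785 = -2256)
(-2113 + M) + j = (-2113 + 3066) - 2256 = 953 - 2256 = -1303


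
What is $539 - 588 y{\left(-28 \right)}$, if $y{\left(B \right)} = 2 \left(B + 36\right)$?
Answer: $-8869$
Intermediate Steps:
$y{\left(B \right)} = 72 + 2 B$ ($y{\left(B \right)} = 2 \left(36 + B\right) = 72 + 2 B$)
$539 - 588 y{\left(-28 \right)} = 539 - 588 \left(72 + 2 \left(-28\right)\right) = 539 - 588 \left(72 - 56\right) = 539 - 9408 = -8869$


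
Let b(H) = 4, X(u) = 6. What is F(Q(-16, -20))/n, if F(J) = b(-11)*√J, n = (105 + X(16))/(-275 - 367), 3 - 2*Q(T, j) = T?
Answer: -428*√38/37 ≈ -71.307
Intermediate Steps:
Q(T, j) = 3/2 - T/2
n = -37/214 (n = (105 + 6)/(-275 - 367) = 111/(-642) = -1/642*111 = -37/214 ≈ -0.17290)
F(J) = 4*√J
F(Q(-16, -20))/n = (4*√(3/2 - ½*(-16)))/(-37/214) = (4*√(3/2 + 8))*(-214/37) = (4*√(19/2))*(-214/37) = (4*(√38/2))*(-214/37) = (2*√38)*(-214/37) = -428*√38/37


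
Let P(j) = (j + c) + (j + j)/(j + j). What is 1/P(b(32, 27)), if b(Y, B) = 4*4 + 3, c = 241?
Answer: 1/261 ≈ 0.0038314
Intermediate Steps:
b(Y, B) = 19 (b(Y, B) = 16 + 3 = 19)
P(j) = 242 + j (P(j) = (j + 241) + (j + j)/(j + j) = (241 + j) + (2*j)/((2*j)) = (241 + j) + (2*j)*(1/(2*j)) = (241 + j) + 1 = 242 + j)
1/P(b(32, 27)) = 1/(242 + 19) = 1/261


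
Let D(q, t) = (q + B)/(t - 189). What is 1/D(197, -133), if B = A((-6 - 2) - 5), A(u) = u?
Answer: -7/4 ≈ -1.7500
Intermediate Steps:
B = -13 (B = (-6 - 2) - 5 = -8 - 5 = -13)
D(q, t) = (-13 + q)/(-189 + t) (D(q, t) = (q - 13)/(t - 189) = (-13 + q)/(-189 + t))
1/D(197, -133) = 1/((-13 + 197)/(-189 - 133)) = 1/(184/(-322)) = 1/(-1/322*184) = 1/(-4/7) = -7/4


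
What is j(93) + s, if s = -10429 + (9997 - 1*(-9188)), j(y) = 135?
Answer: 8891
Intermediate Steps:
s = 8756 (s = -10429 + (9997 + 9188) = -10429 + 19185 = 8756)
j(93) + s = 135 + 8756 = 8891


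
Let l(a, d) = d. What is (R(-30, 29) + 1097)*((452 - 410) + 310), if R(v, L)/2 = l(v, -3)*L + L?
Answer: 345312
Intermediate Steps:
R(v, L) = -4*L (R(v, L) = 2*(-3*L + L) = 2*(-2*L) = -4*L)
(R(-30, 29) + 1097)*((452 - 410) + 310) = (-4*29 + 1097)*((452 - 410) + 310) = (-116 + 1097)*(42 + 310) = 981*352 = 345312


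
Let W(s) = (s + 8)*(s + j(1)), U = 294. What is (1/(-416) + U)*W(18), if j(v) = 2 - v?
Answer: 2323757/16 ≈ 1.4523e+5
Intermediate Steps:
W(s) = (1 + s)*(8 + s) (W(s) = (s + 8)*(s + (2 - 1*1)) = (8 + s)*(s + (2 - 1)) = (8 + s)*(s + 1) = (8 + s)*(1 + s) = (1 + s)*(8 + s))
(1/(-416) + U)*W(18) = (1/(-416) + 294)*(8 + 18² + 9*18) = (-1/416 + 294)*(8 + 324 + 162) = (122303/416)*494 = 2323757/16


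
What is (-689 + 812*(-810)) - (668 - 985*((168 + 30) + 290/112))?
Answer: -25843807/56 ≈ -4.6150e+5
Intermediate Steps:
(-689 + 812*(-810)) - (668 - 985*((168 + 30) + 290/112)) = (-689 - 657720) - (668 - 985*(198 + 290*(1/112))) = -658409 - (668 - 985*(198 + 145/56)) = -658409 - (668 - 985*11233/56) = -658409 - (668 - 11064505/56) = -658409 - 1*(-11027097/56) = -658409 + 11027097/56 = -25843807/56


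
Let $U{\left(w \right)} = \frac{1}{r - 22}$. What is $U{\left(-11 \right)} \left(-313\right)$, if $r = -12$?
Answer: $\frac{313}{34} \approx 9.2059$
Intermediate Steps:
$U{\left(w \right)} = - \frac{1}{34}$ ($U{\left(w \right)} = \frac{1}{-12 - 22} = \frac{1}{-34} = - \frac{1}{34}$)
$U{\left(-11 \right)} \left(-313\right) = \left(- \frac{1}{34}\right) \left(-313\right) = \frac{313}{34}$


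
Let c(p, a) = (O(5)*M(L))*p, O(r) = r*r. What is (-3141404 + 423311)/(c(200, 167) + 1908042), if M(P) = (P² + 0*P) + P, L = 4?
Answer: -2718093/2008042 ≈ -1.3536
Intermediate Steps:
O(r) = r²
M(P) = P + P² (M(P) = (P² + 0) + P = P² + P = P + P²)
c(p, a) = 500*p (c(p, a) = (5²*(4*(1 + 4)))*p = (25*(4*5))*p = (25*20)*p = 500*p)
(-3141404 + 423311)/(c(200, 167) + 1908042) = (-3141404 + 423311)/(500*200 + 1908042) = -2718093/(100000 + 1908042) = -2718093/2008042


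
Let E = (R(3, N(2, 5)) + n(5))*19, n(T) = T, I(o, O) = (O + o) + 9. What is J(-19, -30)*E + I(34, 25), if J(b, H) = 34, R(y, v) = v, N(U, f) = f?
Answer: 6528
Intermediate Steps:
I(o, O) = 9 + O + o
E = 190 (E = (5 + 5)*19 = 10*19 = 190)
J(-19, -30)*E + I(34, 25) = 34*190 + (9 + 25 + 34) = 6460 + 68 = 6528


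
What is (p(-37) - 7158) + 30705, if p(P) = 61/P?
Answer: 871178/37 ≈ 23545.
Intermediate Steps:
(p(-37) - 7158) + 30705 = (61/(-37) - 7158) + 30705 = (61*(-1/37) - 7158) + 30705 = (-61/37 - 7158) + 30705 = -264907/37 + 30705 = 871178/37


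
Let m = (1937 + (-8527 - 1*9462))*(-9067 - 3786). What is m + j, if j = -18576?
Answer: 206297780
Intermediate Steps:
m = 206316356 (m = (1937 + (-8527 - 9462))*(-12853) = (1937 - 17989)*(-12853) = -16052*(-12853) = 206316356)
m + j = 206316356 - 18576 = 206297780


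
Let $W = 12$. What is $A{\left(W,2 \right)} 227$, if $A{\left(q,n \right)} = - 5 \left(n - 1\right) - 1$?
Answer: $-1362$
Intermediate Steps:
$A{\left(q,n \right)} = 4 - 5 n$ ($A{\left(q,n \right)} = - 5 \left(-1 + n\right) - 1 = \left(5 - 5 n\right) - 1 = 4 - 5 n$)
$A{\left(W,2 \right)} 227 = \left(4 - 10\right) 227 = \left(-6\right) 227 = -1362$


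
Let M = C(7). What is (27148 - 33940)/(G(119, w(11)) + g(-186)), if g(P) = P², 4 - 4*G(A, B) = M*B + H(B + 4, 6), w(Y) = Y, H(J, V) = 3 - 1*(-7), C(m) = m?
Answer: -27168/138301 ≈ -0.19644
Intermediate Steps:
H(J, V) = 10 (H(J, V) = 3 + 7 = 10)
M = 7
G(A, B) = -3/2 - 7*B/4 (G(A, B) = 1 - (7*B + 10)/4 = 1 - (10 + 7*B)/4 = 1 + (-5/2 - 7*B/4) = -3/2 - 7*B/4)
(27148 - 33940)/(G(119, w(11)) + g(-186)) = (27148 - 33940)/((-3/2 - 7/4*11) + (-186)²) = -6792/((-3/2 - 77/4) + 34596) = -6792/(-83/4 + 34596) = -6792/138301/4 = -6792*4/138301 = -27168/138301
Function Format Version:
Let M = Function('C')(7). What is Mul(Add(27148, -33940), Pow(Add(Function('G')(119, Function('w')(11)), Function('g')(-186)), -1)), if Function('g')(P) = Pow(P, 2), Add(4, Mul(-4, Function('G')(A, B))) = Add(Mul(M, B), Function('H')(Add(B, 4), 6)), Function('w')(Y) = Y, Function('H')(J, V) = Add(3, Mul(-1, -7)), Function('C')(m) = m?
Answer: Rational(-27168, 138301) ≈ -0.19644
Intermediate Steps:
Function('H')(J, V) = 10 (Function('H')(J, V) = Add(3, 7) = 10)
M = 7
Function('G')(A, B) = Add(Rational(-3, 2), Mul(Rational(-7, 4), B)) (Function('G')(A, B) = Add(1, Mul(Rational(-1, 4), Add(Mul(7, B), 10))) = Add(1, Mul(Rational(-1, 4), Add(10, Mul(7, B)))) = Add(1, Add(Rational(-5, 2), Mul(Rational(-7, 4), B))) = Add(Rational(-3, 2), Mul(Rational(-7, 4), B)))
Mul(Add(27148, -33940), Pow(Add(Function('G')(119, Function('w')(11)), Function('g')(-186)), -1)) = Mul(Add(27148, -33940), Pow(Add(Add(Rational(-3, 2), Mul(Rational(-7, 4), 11)), Pow(-186, 2)), -1)) = Mul(-6792, Pow(Add(Add(Rational(-3, 2), Rational(-77, 4)), 34596), -1)) = Mul(-6792, Pow(Add(Rational(-83, 4), 34596), -1)) = Mul(-6792, Pow(Rational(138301, 4), -1)) = Mul(-6792, Rational(4, 138301)) = Rational(-27168, 138301)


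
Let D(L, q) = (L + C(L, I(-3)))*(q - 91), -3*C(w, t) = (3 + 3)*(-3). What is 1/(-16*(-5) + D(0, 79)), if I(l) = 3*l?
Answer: ⅛ ≈ 0.12500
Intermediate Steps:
C(w, t) = 6 (C(w, t) = -(3 + 3)*(-3)/3 = -2*(-3) = -⅓*(-18) = 6)
D(L, q) = (-91 + q)*(6 + L) (D(L, q) = (L + 6)*(q - 91) = (6 + L)*(-91 + q) = (-91 + q)*(6 + L))
1/(-16*(-5) + D(0, 79)) = 1/(-16*(-5) + (-546 - 91*0 + 6*79 + 0*79)) = 1/(80 + (-546 + 0 + 474 + 0)) = 1/(80 - 72) = 1/8 = ⅛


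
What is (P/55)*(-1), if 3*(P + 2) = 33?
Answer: -9/55 ≈ -0.16364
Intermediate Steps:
P = 9 (P = -2 + (⅓)*33 = -2 + 11 = 9)
(P/55)*(-1) = (9/55)*(-1) = -9/55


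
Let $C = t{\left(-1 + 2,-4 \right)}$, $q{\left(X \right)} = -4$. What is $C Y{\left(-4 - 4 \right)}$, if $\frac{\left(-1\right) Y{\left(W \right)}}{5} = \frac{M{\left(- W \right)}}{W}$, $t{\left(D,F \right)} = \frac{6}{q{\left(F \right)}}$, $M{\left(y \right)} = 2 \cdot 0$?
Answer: $0$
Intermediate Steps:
$M{\left(y \right)} = 0$
$t{\left(D,F \right)} = - \frac{3}{2}$ ($t{\left(D,F \right)} = \frac{6}{-4} = 6 \left(- \frac{1}{4}\right) = - \frac{3}{2}$)
$Y{\left(W \right)} = 0$ ($Y{\left(W \right)} = - 5 \frac{0}{W} = \left(-5\right) 0 = 0$)
$C = - \frac{3}{2} \approx -1.5$
$C Y{\left(-4 - 4 \right)} = \left(- \frac{3}{2}\right) 0 = 0$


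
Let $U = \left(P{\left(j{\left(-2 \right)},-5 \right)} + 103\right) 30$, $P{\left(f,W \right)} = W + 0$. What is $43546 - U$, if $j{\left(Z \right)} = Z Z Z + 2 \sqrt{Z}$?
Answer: $40606$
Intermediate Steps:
$j{\left(Z \right)} = Z^{3} + 2 \sqrt{Z}$ ($j{\left(Z \right)} = Z^{2} Z + 2 \sqrt{Z} = Z^{3} + 2 \sqrt{Z}$)
$P{\left(f,W \right)} = W$
$U = 2940$ ($U = \left(-5 + 103\right) 30 = 98 \cdot 30 = 2940$)
$43546 - U = 43546 - 2940 = 40606$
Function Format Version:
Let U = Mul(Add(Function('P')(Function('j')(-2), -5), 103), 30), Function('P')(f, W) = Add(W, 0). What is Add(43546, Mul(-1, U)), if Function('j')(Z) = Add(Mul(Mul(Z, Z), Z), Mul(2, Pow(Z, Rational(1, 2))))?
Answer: 40606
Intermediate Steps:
Function('j')(Z) = Add(Pow(Z, 3), Mul(2, Pow(Z, Rational(1, 2)))) (Function('j')(Z) = Add(Mul(Pow(Z, 2), Z), Mul(2, Pow(Z, Rational(1, 2)))) = Add(Pow(Z, 3), Mul(2, Pow(Z, Rational(1, 2)))))
Function('P')(f, W) = W
U = 2940 (U = Mul(Add(-5, 103), 30) = Mul(98, 30) = 2940)
Add(43546, Mul(-1, U)) = Add(43546, Mul(-1, 2940)) = Add(43546, -2940) = 40606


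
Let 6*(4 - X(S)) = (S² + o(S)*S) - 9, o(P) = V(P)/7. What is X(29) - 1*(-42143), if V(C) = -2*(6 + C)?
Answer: 126170/3 ≈ 42057.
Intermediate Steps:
V(C) = -12 - 2*C
o(P) = -12/7 - 2*P/7 (o(P) = (-12 - 2*P)/7 = (-12 - 2*P)*(⅐) = -12/7 - 2*P/7)
X(S) = 11/2 - S²/6 - S*(-12/7 - 2*S/7)/6 (X(S) = 4 - ((S² + (-12/7 - 2*S/7)*S) - 9)/6 = 4 - ((S² + S*(-12/7 - 2*S/7)) - 9)/6 = 4 - (-9 + S² + S*(-12/7 - 2*S/7))/6 = 4 + (3/2 - S²/6 - S*(-12/7 - 2*S/7)/6) = 11/2 - S²/6 - S*(-12/7 - 2*S/7)/6)
X(29) - 1*(-42143) = (11/2 - 5/42*29² + (2/7)*29) - 1*(-42143) = (11/2 - 5/42*841 + 58/7) + 42143 = (11/2 - 4205/42 + 58/7) + 42143 = -259/3 + 42143 = 126170/3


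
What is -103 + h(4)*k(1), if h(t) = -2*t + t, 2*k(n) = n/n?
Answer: -105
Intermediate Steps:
k(n) = ½ (k(n) = (n/n)/2 = (½)*1 = ½)
h(t) = -t
-103 + h(4)*k(1) = -103 - 1*4*(½) = -103 - 4*½ = -103 - 2 = -105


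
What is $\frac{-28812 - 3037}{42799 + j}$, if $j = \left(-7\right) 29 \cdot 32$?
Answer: $- \frac{31849}{36303} \approx -0.87731$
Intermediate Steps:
$j = -6496$ ($j = \left(-203\right) 32 = -6496$)
$\frac{-28812 - 3037}{42799 + j} = \frac{-28812 - 3037}{42799 - 6496} = - \frac{31849}{36303}$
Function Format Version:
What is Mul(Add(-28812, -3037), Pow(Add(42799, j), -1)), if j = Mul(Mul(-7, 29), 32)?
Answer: Rational(-31849, 36303) ≈ -0.87731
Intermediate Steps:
j = -6496 (j = Mul(-203, 32) = -6496)
Mul(Add(-28812, -3037), Pow(Add(42799, j), -1)) = Mul(Add(-28812, -3037), Pow(Add(42799, -6496), -1)) = Mul(-31849, Pow(36303, -1)) = Mul(-31849, Rational(1, 36303)) = Rational(-31849, 36303)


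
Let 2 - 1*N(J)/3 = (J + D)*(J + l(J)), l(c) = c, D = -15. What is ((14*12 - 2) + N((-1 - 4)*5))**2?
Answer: 33965584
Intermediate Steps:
N(J) = 6 - 6*J*(-15 + J) (N(J) = 6 - 3*(J - 15)*(J + J) = 6 - 3*(-15 + J)*2*J = 6 - 6*J*(-15 + J))
((14*12 - 2) + N((-1 - 4)*5))**2 = ((14*12 - 2) + (6 - 6*25*(-1 - 4)**2 + 90*((-1 - 4)*5)))**2 = ((168 - 2) + (6 - 6*(-5*5)**2 + 90*(-5*5)))**2 = (166 + (6 - 6*(-25)**2 + 90*(-25)))**2 = (166 + (6 - 6*625 - 2250))**2 = (166 + (6 - 3750 - 2250))**2 = (166 - 5994)**2 = (-5828)**2 = 33965584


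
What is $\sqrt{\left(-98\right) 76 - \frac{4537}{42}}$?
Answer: $\frac{i \sqrt{13328826}}{42} \approx 86.925 i$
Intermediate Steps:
$\sqrt{\left(-98\right) 76 - \frac{4537}{42}} = \sqrt{-7448 - \frac{4537}{42}} = \sqrt{- \frac{317353}{42}} = \frac{i \sqrt{13328826}}{42}$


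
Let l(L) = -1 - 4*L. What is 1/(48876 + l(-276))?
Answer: 1/49979 ≈ 2.0008e-5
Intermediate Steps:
1/(48876 + l(-276)) = 1/(48876 + (-1 - 4*(-276))) = 1/(48876 + (-1 + 1104)) = 1/(48876 + 1103) = 1/49979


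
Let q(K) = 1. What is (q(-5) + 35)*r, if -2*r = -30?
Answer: 540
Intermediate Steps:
r = 15 (r = -½*(-30) = 15)
(q(-5) + 35)*r = (1 + 35)*15 = 36*15 = 540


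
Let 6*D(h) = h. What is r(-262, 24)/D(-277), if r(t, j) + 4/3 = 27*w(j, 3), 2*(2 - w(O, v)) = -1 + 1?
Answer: -316/277 ≈ -1.1408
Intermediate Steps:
w(O, v) = 2 (w(O, v) = 2 - (-1 + 1)/2 = 2 - ½*0 = 2 + 0 = 2)
D(h) = h/6
r(t, j) = 158/3 (r(t, j) = -4/3 + 27*2 = -4/3 + 54 = 158/3)
r(-262, 24)/D(-277) = 158/(3*(((⅙)*(-277)))) = 158/(3*(-277/6)) = (158/3)*(-6/277) = -316/277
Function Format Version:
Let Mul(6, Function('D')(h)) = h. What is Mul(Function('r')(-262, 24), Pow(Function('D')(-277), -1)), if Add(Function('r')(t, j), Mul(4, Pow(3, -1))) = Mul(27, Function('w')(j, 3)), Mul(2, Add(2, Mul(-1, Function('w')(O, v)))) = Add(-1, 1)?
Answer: Rational(-316, 277) ≈ -1.1408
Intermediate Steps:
Function('w')(O, v) = 2 (Function('w')(O, v) = Add(2, Mul(Rational(-1, 2), Add(-1, 1))) = Add(2, Mul(Rational(-1, 2), 0)) = Add(2, 0) = 2)
Function('D')(h) = Mul(Rational(1, 6), h)
Function('r')(t, j) = Rational(158, 3) (Function('r')(t, j) = Add(Rational(-4, 3), Mul(27, 2)) = Add(Rational(-4, 3), 54) = Rational(158, 3))
Mul(Function('r')(-262, 24), Pow(Function('D')(-277), -1)) = Mul(Rational(158, 3), Pow(Mul(Rational(1, 6), -277), -1)) = Mul(Rational(158, 3), Pow(Rational(-277, 6), -1)) = Mul(Rational(158, 3), Rational(-6, 277)) = Rational(-316, 277)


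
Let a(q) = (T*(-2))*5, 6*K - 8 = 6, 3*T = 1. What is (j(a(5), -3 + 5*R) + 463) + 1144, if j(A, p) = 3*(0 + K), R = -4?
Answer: 1614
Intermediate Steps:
T = ⅓ (T = (⅓)*1 = ⅓ ≈ 0.33333)
K = 7/3 (K = 4/3 + (⅙)*6 = 4/3 + 1 = 7/3 ≈ 2.3333)
a(q) = -10/3 (a(q) = ((⅓)*(-2))*5 = -⅔*5 = -10/3)
j(A, p) = 7 (j(A, p) = 3*(0 + 7/3) = 3*(7/3) = 7)
(j(a(5), -3 + 5*R) + 463) + 1144 = (7 + 463) + 1144 = 470 + 1144 = 1614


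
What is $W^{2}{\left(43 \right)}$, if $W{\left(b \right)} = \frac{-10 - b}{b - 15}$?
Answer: $\frac{2809}{784} \approx 3.5829$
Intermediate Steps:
$W{\left(b \right)} = \frac{-10 - b}{-15 + b}$ ($W{\left(b \right)} = \frac{-10 - b}{b - 15} = \frac{-10 - b}{-15 + b}$)
$W^{2}{\left(43 \right)} = \left(\frac{-10 - 43}{-15 + 43}\right)^{2} = \left(\frac{-10 - 43}{28}\right)^{2} = \left(\frac{1}{28} \left(-53\right)\right)^{2} = \left(- \frac{53}{28}\right)^{2} = \frac{2809}{784}$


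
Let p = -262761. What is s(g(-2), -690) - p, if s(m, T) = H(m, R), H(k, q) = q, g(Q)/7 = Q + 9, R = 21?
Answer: 262782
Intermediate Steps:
g(Q) = 63 + 7*Q (g(Q) = 7*(Q + 9) = 7*(9 + Q) = 63 + 7*Q)
s(m, T) = 21
s(g(-2), -690) - p = 21 - 1*(-262761) = 21 + 262761 = 262782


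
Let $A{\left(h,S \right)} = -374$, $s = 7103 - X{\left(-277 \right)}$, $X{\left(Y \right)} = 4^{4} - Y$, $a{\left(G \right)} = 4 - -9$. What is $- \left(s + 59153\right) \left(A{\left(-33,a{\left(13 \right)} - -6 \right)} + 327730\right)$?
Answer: $-21514818388$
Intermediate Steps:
$a{\left(G \right)} = 13$ ($a{\left(G \right)} = 4 + 9 = 13$)
$X{\left(Y \right)} = 256 - Y$
$s = 6570$ ($s = 7103 - \left(256 - -277\right) = 7103 - \left(256 + 277\right) = 7103 - 533 = 6570$)
$- \left(s + 59153\right) \left(A{\left(-33,a{\left(13 \right)} - -6 \right)} + 327730\right) = - \left(6570 + 59153\right) \left(-374 + 327730\right) = - 65723 \cdot 327356 = \left(-1\right) 21514818388 = -21514818388$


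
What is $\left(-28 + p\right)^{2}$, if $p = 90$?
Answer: $3844$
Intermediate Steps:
$\left(-28 + p\right)^{2} = \left(-28 + 90\right)^{2} = 62^{2} = 3844$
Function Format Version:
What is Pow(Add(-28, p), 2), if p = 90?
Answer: 3844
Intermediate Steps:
Pow(Add(-28, p), 2) = Pow(Add(-28, 90), 2) = Pow(62, 2) = 3844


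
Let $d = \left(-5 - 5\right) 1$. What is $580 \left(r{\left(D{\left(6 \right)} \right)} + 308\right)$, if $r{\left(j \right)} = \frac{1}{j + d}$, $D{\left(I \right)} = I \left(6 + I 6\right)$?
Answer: $\frac{21615730}{121} \approx 1.7864 \cdot 10^{5}$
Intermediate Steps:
$d = -10$ ($d = \left(-10\right) 1 = -10$)
$D{\left(I \right)} = I \left(6 + 6 I\right)$
$r{\left(j \right)} = \frac{1}{-10 + j}$ ($r{\left(j \right)} = \frac{1}{j - 10} = \frac{1}{-10 + j}$)
$580 \left(r{\left(D{\left(6 \right)} \right)} + 308\right) = 580 \left(\frac{1}{-10 + 6 \cdot 6 \left(1 + 6\right)} + 308\right) = 580 \left(\frac{1}{-10 + 6 \cdot 6 \cdot 7} + 308\right) = 580 \left(\frac{1}{-10 + 252} + 308\right) = 580 \left(\frac{1}{242} + 308\right) = 580 \cdot \frac{74537}{242} = \frac{21615730}{121}$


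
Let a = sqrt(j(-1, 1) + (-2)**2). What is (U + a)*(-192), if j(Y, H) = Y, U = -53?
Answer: 10176 - 192*sqrt(3) ≈ 9843.5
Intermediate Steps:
a = sqrt(3) (a = sqrt(-1 + (-2)**2) = sqrt(-1 + 4) = sqrt(3) ≈ 1.7320)
(U + a)*(-192) = (-53 + sqrt(3))*(-192) = 10176 - 192*sqrt(3)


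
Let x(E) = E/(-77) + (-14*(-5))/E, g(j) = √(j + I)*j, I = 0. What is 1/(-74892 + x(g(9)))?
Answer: -2079/155695807 ≈ -1.3353e-5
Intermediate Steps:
g(j) = j^(3/2) (g(j) = √(j + 0)*j = √j*j = j^(3/2))
x(E) = 70/E - E/77 (x(E) = E*(-1/77) + 70/E = -E/77 + 70/E = 70/E - E/77)
1/(-74892 + x(g(9))) = 1/(-74892 + (70/(9^(3/2)) - 9^(3/2)/77)) = 1/(-74892 + (70/27 - 1/77*27)) = 1/(-74892 + (70*(1/27) - 27/77)) = 1/(-74892 + (70/27 - 27/77)) = 1/(-74892 + 4661/2079) = 1/(-155695807/2079) = -2079/155695807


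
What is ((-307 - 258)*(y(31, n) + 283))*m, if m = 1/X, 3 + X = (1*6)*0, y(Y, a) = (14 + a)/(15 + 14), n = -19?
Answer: 1544710/29 ≈ 53266.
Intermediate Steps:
y(Y, a) = 14/29 + a/29 (y(Y, a) = (14 + a)/29 = (14 + a)*(1/29) = 14/29 + a/29)
X = -3 (X = -3 + (1*6)*0 = -3 + 6*0 = -3 + 0 = -3)
m = -1/3 (m = 1/(-3) = -1/3 ≈ -0.33333)
((-307 - 258)*(y(31, n) + 283))*m = ((-307 - 258)*((14/29 + (1/29)*(-19)) + 283))*(-1/3) = -565*((14/29 - 19/29) + 283)*(-1/3) = -565*(-5/29 + 283)*(-1/3) = -565*8202/29*(-1/3) = -4634130/29*(-1/3) = 1544710/29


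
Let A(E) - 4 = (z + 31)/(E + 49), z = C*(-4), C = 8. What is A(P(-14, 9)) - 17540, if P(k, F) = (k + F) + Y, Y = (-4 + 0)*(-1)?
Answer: -841729/48 ≈ -17536.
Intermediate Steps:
Y = 4 (Y = -4*(-1) = 4)
P(k, F) = 4 + F + k (P(k, F) = (k + F) + 4 = (F + k) + 4 = 4 + F + k)
z = -32 (z = 8*(-4) = -32)
A(E) = 4 - 1/(49 + E) (A(E) = 4 + (-32 + 31)/(E + 49) = 4 - 1/(49 + E))
A(P(-14, 9)) - 17540 = (195 + 4*(4 + 9 - 14))/(49 + (4 + 9 - 14)) - 17540 = (195 + 4*(-1))/(49 - 1) - 17540 = (195 - 4)/48 - 17540 = (1/48)*191 - 17540 = 191/48 - 17540 = -841729/48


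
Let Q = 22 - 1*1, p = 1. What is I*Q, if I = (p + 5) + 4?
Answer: 210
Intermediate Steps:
Q = 21 (Q = 22 - 1 = 21)
I = 10 (I = (1 + 5) + 4 = 6 + 4 = 10)
I*Q = 10*21 = 210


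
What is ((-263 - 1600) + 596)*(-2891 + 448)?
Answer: 3095281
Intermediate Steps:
((-263 - 1600) + 596)*(-2891 + 448) = (-1863 + 596)*(-2443) = -1267*(-2443) = 3095281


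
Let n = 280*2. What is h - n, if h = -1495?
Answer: -2055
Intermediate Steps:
n = 560
h - n = -1495 - 1*560 = -1495 - 560 = -2055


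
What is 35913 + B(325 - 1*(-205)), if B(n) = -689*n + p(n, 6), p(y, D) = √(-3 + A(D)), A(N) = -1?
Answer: -329257 + 2*I ≈ -3.2926e+5 + 2.0*I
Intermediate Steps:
p(y, D) = 2*I (p(y, D) = √(-3 - 1) = √(-4) = 2*I)
B(n) = -689*n + 2*I
35913 + B(325 - 1*(-205)) = 35913 + (-689*(325 - 1*(-205)) + 2*I) = 35913 + (-689*(325 + 205) + 2*I) = 35913 + (-689*530 + 2*I) = 35913 + (-365170 + 2*I) = -329257 + 2*I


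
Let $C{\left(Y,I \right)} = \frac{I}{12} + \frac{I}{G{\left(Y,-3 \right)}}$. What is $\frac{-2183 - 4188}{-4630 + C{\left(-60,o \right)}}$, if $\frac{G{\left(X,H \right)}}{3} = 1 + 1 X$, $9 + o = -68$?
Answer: $\frac{4510668}{3282275} \approx 1.3743$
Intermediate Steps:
$o = -77$ ($o = -9 - 68 = -77$)
$G{\left(X,H \right)} = 3 + 3 X$ ($G{\left(X,H \right)} = 3 \left(1 + 1 X\right) = 3 \left(1 + X\right) = 3 + 3 X$)
$C{\left(Y,I \right)} = \frac{I}{12} + \frac{I}{3 + 3 Y}$
$\frac{-2183 - 4188}{-4630 + C{\left(-60,o \right)}} = \frac{-2183 - 4188}{-4630 + \frac{1}{12} \left(-77\right) \frac{1}{1 - 60} \left(5 - 60\right)} = - \frac{6371}{-4630 + \frac{1}{12} \left(-77\right) \frac{1}{-59} \left(-55\right)} = - \frac{6371}{-4630 + \frac{1}{12} \left(-77\right) \left(- \frac{1}{59}\right) \left(-55\right)} = - \frac{6371}{-4630 - \frac{4235}{708}} = - \frac{6371}{- \frac{3282275}{708}} = \left(-6371\right) \left(- \frac{708}{3282275}\right) = \frac{4510668}{3282275}$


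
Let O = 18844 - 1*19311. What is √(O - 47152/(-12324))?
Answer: I*√4396707159/3081 ≈ 21.521*I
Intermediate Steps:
O = -467 (O = 18844 - 19311 = -467)
√(O - 47152/(-12324)) = √(-467 - 47152/(-12324)) = √(-467 - 47152*(-1/12324)) = √(-467 + 11788/3081) = √(-1427039/3081) = I*√4396707159/3081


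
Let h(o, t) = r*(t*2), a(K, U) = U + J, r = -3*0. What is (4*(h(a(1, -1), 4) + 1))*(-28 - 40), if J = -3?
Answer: -272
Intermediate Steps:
r = 0
a(K, U) = -3 + U (a(K, U) = U - 3 = -3 + U)
h(o, t) = 0 (h(o, t) = 0*(t*2) = 0*(2*t) = 0)
(4*(h(a(1, -1), 4) + 1))*(-28 - 40) = (4*(0 + 1))*(-28 - 40) = (4*1)*(-68) = 4*(-68) = -272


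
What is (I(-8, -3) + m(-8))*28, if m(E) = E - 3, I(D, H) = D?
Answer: -532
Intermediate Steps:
m(E) = -3 + E
(I(-8, -3) + m(-8))*28 = (-8 + (-3 - 8))*28 = (-8 - 11)*28 = -19*28 = -532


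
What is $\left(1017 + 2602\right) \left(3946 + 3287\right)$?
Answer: $26176227$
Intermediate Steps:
$\left(1017 + 2602\right) \left(3946 + 3287\right) = 3619 \cdot 7233 = 26176227$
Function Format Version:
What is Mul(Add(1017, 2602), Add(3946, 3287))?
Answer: 26176227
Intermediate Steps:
Mul(Add(1017, 2602), Add(3946, 3287)) = Mul(3619, 7233) = 26176227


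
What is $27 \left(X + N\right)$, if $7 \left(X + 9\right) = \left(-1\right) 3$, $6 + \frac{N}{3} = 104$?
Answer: $\frac{53784}{7} \approx 7683.4$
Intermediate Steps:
$N = 294$ ($N = -18 + 3 \cdot 104 = -18 + 312 = 294$)
$X = - \frac{66}{7}$ ($X = -9 + \frac{\left(-1\right) 3}{7} = -9 + \frac{1}{7} \left(-3\right) = -9 - \frac{3}{7} = - \frac{66}{7} \approx -9.4286$)
$27 \left(X + N\right) = 27 \left(- \frac{66}{7} + 294\right) = 27 \cdot \frac{1992}{7} = \frac{53784}{7}$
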